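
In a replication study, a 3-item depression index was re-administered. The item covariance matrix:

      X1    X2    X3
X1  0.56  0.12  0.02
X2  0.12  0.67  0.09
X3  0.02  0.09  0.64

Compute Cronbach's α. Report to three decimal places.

Σσ²ᵢ = 0.56 + 0.67 + 0.64 = 1.87
Sum of off-diagonal covariances = 0.23
σ²_T = 1.87 + 2 × 0.23 = 2.33
α = (k/(k−1))·(1 − Σσ²ᵢ/σ²_T) = (3/2)·(1 − 1.87/2.33) = 0.296

Cronbach's α = 0.296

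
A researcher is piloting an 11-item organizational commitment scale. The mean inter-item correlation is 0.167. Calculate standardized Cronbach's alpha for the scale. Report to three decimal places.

Standardized α = k·r̄ / (1 + (k−1)·r̄) = 11 × 0.167 / (1 + 10 × 0.167)
  = 1.8370 / 2.6700 = 0.688

standardized Cronbach's alpha = 0.688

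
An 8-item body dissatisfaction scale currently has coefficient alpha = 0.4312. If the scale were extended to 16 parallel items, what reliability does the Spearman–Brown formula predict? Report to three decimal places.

Length factor m = 16/8 = 2.0000
α' = m·α / (1 + (m−1)·α)
   = 16/8 × 0.4312 / (1 + (16/8 − 1) × 0.4312)
   = 0.8624 / 1.4312 = 0.603

predicted reliability = 0.603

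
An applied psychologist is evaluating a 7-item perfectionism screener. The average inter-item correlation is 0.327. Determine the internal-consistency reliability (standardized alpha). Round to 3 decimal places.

Standardized α = k·r̄ / (1 + (k−1)·r̄) = 7 × 0.327 / (1 + 6 × 0.327)
  = 2.2890 / 2.9620 = 0.773

α = 0.773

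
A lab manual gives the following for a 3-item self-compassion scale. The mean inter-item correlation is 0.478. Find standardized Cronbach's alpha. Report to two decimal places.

Standardized α = k·r̄ / (1 + (k−1)·r̄) = 3 × 0.478 / (1 + 2 × 0.478)
  = 1.4340 / 1.9560 = 0.73

α = 0.73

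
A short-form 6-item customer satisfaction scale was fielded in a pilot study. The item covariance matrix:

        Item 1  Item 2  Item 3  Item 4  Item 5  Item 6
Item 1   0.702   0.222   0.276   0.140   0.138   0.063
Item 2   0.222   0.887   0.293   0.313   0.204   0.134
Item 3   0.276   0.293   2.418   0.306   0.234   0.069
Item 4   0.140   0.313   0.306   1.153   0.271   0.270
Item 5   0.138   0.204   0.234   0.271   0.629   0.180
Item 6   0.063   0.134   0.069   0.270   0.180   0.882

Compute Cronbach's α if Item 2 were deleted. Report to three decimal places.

α = 0.503

Remaining items: Item 1, Item 3, Item 4, Item 5, Item 6 (k = 5).
Σσ²ᵢ = 0.702 + 2.418 + 1.153 + 0.629 + 0.882 = 5.784
Var(T) = 5.784 + 2 × 1.947 = 9.678
α (item deleted) = (5/4)·(1 − 5.784/9.678) = 0.503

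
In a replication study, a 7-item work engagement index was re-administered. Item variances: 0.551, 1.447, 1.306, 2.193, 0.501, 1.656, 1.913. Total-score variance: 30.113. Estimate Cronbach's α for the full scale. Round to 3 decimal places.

sum of item variances = 0.551 + 1.447 + 1.306 + 2.193 + 0.501 + 1.656 + 1.913 = 9.567
α = (k/(k−1))·(1 − sum of item variances/σ²_T) = (7/6)·(1 − 9.567/30.113) = 0.796

α = 0.796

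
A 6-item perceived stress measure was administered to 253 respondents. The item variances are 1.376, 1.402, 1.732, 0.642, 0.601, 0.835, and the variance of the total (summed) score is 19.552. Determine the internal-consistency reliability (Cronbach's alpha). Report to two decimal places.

Σσᵢ² = 1.376 + 1.402 + 1.732 + 0.642 + 0.601 + 0.835 = 6.588
α = (k/(k−1))·(1 − Σσᵢ²/σ²_T) = (6/5)·(1 − 6.588/19.552) = 0.80

Cronbach's alpha = 0.80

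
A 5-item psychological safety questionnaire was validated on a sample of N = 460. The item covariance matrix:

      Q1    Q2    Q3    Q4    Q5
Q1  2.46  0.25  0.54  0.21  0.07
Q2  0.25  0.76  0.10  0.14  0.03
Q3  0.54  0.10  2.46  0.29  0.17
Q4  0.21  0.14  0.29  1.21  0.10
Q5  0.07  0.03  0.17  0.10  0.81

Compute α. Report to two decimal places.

α = 0.41

sum of item variances = 2.46 + 0.76 + 2.46 + 1.21 + 0.81 = 7.70
Sum of off-diagonal covariances = 1.90
total variance = 7.70 + 2 × 1.90 = 11.50
α = (k/(k−1))·(1 − sum of item variances/total variance) = (5/4)·(1 − 7.70/11.50) = 0.41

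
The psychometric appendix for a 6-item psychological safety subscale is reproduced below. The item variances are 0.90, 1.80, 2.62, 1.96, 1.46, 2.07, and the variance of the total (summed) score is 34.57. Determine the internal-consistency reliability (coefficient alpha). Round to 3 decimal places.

α = 0.825

sum of item variances = 0.90 + 1.80 + 2.62 + 1.96 + 1.46 + 2.07 = 10.81
α = (k/(k−1))·(1 − sum of item variances/σ²_T) = (6/5)·(1 − 10.81/34.57) = 0.825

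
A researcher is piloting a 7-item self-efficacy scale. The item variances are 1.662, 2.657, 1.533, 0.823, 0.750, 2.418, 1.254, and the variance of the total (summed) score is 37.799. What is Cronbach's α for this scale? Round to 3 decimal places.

α = 0.824

sum of item variances = 1.662 + 2.657 + 1.533 + 0.823 + 0.750 + 2.418 + 1.254 = 11.097
α = (k/(k−1))·(1 − sum of item variances/total variance) = (7/6)·(1 − 11.097/37.799) = 0.824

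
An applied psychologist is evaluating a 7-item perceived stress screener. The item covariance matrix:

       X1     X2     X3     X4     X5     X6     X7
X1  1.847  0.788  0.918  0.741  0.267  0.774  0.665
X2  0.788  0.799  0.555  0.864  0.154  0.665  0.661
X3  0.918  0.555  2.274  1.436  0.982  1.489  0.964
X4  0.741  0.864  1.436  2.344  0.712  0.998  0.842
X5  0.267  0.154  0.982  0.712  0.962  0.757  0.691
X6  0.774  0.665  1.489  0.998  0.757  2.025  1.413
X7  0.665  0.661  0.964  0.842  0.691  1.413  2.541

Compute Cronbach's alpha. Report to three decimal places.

α = 0.852

Σσᵢ² = 1.847 + 0.799 + 2.274 + 2.344 + 0.962 + 2.025 + 2.541 = 12.792
Sum of off-diagonal covariances = 17.336
total variance = 12.792 + 2 × 17.336 = 47.464
α = (k/(k−1))·(1 − Σσᵢ²/total variance) = (7/6)·(1 − 12.792/47.464) = 0.852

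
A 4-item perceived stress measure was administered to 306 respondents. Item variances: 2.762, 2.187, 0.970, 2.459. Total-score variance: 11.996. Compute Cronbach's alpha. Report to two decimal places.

Cronbach's alpha = 0.40

Σσᵢ² = 2.762 + 2.187 + 0.970 + 2.459 = 8.378
α = (k/(k−1))·(1 − Σσᵢ²/total variance) = (4/3)·(1 − 8.378/11.996) = 0.40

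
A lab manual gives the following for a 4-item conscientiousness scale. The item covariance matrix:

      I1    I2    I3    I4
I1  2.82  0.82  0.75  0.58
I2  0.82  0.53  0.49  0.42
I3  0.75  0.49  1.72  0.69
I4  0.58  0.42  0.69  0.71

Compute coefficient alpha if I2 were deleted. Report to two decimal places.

Remaining items: I1, I3, I4 (k = 3).
Σσ²ᵢ = 2.82 + 1.72 + 0.71 = 5.25
total variance = 5.25 + 2 × 2.02 = 9.29
α (item deleted) = (3/2)·(1 − 5.25/9.29) = 0.65

α = 0.65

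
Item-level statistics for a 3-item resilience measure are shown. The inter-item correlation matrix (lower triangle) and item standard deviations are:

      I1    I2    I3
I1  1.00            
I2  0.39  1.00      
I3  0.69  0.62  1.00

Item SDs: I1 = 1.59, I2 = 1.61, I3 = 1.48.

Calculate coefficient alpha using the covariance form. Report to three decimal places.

α = 0.793

Σσ²ᵢ = 1.59² + 1.61² + 1.48² = 7.3106
Covariances σ_ij = r_ij · s_i · s_j:
  σ(I1,I2) = 0.39 × 1.59 × 1.61 = 0.9984
  σ(I1,I3) = 0.69 × 1.59 × 1.48 = 1.6237
  σ(I2,I3) = 0.62 × 1.61 × 1.48 = 1.4773
σ²_T = Σσ²ᵢ + 2·Σσ_ij = 7.3106 + 2 × 4.0994 = 15.5094
α = (3/2)·(1 − 7.3106/15.5094) = 0.793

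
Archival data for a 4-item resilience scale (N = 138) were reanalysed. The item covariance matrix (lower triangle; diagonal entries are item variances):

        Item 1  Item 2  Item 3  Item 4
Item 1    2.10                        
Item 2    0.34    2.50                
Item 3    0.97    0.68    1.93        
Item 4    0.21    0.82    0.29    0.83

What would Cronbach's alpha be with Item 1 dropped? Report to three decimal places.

Cronbach's alpha = 0.607

Remaining items: Item 2, Item 3, Item 4 (k = 3).
ΣVar(i) = 2.50 + 1.93 + 0.83 = 5.26
σ²_total = 5.26 + 2 × 1.79 = 8.84
α (item deleted) = (3/2)·(1 − 5.26/8.84) = 0.607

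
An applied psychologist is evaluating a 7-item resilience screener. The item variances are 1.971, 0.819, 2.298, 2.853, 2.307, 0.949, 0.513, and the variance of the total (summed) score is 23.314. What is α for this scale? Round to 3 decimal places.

Σσ²ᵢ = 1.971 + 0.819 + 2.298 + 2.853 + 2.307 + 0.949 + 0.513 = 11.710
α = (k/(k−1))·(1 − Σσ²ᵢ/σ²_T) = (7/6)·(1 − 11.710/23.314) = 0.581

α = 0.581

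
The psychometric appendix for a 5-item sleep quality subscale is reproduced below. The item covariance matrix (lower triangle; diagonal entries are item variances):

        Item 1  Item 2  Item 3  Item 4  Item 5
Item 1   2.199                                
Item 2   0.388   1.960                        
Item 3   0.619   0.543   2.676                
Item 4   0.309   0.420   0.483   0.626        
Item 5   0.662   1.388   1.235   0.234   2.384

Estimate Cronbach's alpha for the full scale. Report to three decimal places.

α = 0.701

Σσ²ᵢ = 2.199 + 1.960 + 2.676 + 0.626 + 2.384 = 9.845
Σ_{i<j} σ_ij = 6.281
total variance = 9.845 + 2 × 6.281 = 22.407
α = (k/(k−1))·(1 − Σσ²ᵢ/total variance) = (5/4)·(1 − 9.845/22.407) = 0.701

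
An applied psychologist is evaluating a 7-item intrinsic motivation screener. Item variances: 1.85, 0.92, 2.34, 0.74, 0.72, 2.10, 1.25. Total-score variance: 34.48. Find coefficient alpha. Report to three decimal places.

α = 0.831

Σσ²ᵢ = 1.85 + 0.92 + 2.34 + 0.74 + 0.72 + 2.10 + 1.25 = 9.92
α = (k/(k−1))·(1 − Σσ²ᵢ/Var(T)) = (7/6)·(1 − 9.92/34.48) = 0.831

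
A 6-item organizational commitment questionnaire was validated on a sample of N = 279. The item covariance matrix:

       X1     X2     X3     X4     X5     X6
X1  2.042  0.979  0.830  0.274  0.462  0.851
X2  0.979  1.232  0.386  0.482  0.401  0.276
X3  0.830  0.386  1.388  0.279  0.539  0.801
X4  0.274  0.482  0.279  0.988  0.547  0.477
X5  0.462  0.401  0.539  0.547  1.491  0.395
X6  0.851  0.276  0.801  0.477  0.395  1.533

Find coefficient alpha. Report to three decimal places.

coefficient alpha = 0.777

Σσᵢ² = 2.042 + 1.232 + 1.388 + 0.988 + 1.491 + 1.533 = 8.674
Sum of the distinct covariances = 7.979
σ²_total = 8.674 + 2 × 7.979 = 24.632
α = (k/(k−1))·(1 − Σσᵢ²/σ²_total) = (6/5)·(1 − 8.674/24.632) = 0.777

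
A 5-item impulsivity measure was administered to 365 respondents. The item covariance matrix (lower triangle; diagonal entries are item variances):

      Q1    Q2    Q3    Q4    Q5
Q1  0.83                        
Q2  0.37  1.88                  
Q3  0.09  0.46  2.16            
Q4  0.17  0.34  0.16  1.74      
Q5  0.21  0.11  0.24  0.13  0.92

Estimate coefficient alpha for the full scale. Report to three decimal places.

Σσ²ᵢ = 0.83 + 1.88 + 2.16 + 1.74 + 0.92 = 7.53
Sum of off-diagonal covariances = 2.28
σ²_total = 7.53 + 2 × 2.28 = 12.09
α = (k/(k−1))·(1 − Σσ²ᵢ/σ²_total) = (5/4)·(1 − 7.53/12.09) = 0.471

α = 0.471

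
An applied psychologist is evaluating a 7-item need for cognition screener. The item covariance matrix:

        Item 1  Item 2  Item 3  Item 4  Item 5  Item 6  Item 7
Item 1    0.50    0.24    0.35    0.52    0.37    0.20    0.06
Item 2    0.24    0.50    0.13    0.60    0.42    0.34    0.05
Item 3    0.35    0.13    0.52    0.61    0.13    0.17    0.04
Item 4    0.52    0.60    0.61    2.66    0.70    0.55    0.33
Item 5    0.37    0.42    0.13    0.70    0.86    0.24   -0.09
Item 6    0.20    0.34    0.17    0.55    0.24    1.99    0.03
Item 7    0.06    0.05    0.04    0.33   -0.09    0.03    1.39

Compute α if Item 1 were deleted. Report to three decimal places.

α = 0.621

Remaining items: Item 2, Item 3, Item 4, Item 5, Item 6, Item 7 (k = 6).
ΣVar(i) = 0.50 + 0.52 + 2.66 + 0.86 + 1.99 + 1.39 = 7.92
σ²_total = 7.92 + 2 × 4.25 = 16.42
α (item deleted) = (6/5)·(1 − 7.92/16.42) = 0.621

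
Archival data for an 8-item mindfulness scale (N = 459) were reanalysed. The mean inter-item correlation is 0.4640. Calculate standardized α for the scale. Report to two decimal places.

Standardized α = k·r̄ / (1 + (k−1)·r̄) = 8 × 0.4640 / (1 + 7 × 0.4640)
  = 3.7120 / 4.2480 = 0.87

standardized α = 0.87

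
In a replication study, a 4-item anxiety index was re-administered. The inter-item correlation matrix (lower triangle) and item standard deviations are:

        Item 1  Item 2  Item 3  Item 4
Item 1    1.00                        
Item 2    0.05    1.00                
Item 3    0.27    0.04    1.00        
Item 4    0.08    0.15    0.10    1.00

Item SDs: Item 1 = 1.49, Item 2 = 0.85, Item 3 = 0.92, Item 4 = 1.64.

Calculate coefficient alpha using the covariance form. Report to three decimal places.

α = 0.319

Σσ²ᵢ = 1.49² + 0.85² + 0.92² + 1.64² = 6.4786
Covariances σ_ij = r_ij · s_i · s_j:
  σ(Item 1,Item 2) = 0.05 × 1.49 × 0.85 = 0.0633
  σ(Item 1,Item 3) = 0.27 × 1.49 × 0.92 = 0.3701
  σ(Item 1,Item 4) = 0.08 × 1.49 × 1.64 = 0.1955
  σ(Item 2,Item 3) = 0.04 × 0.85 × 0.92 = 0.0313
  σ(Item 2,Item 4) = 0.15 × 0.85 × 1.64 = 0.2091
  σ(Item 3,Item 4) = 0.10 × 0.92 × 1.64 = 0.1509
σ²_T = Σσ²ᵢ + 2·Σσ_ij = 6.4786 + 2 × 1.0202 = 8.5190
α = (4/3)·(1 − 6.4786/8.5190) = 0.319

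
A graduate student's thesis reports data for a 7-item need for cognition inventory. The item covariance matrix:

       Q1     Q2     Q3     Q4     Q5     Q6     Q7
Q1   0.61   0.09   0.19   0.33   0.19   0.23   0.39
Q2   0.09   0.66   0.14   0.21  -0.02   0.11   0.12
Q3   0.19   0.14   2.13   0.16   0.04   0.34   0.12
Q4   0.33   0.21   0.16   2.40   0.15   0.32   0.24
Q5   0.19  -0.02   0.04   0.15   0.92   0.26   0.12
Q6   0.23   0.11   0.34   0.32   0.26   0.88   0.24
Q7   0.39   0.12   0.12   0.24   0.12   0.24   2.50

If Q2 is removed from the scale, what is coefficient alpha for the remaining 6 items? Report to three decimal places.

α = 0.496

Remaining items: Q1, Q3, Q4, Q5, Q6, Q7 (k = 6).
Σσᵢ² = 0.61 + 2.13 + 2.40 + 0.92 + 0.88 + 2.50 = 9.44
σ²_total = 9.44 + 2 × 3.32 = 16.08
α (item deleted) = (6/5)·(1 − 9.44/16.08) = 0.496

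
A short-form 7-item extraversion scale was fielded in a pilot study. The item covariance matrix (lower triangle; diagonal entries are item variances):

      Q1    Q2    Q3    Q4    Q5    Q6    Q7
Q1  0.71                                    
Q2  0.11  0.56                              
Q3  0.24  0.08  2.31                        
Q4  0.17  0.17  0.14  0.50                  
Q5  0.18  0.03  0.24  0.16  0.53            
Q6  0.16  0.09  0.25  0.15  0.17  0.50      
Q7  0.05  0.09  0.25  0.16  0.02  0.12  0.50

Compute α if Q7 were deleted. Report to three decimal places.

α = 0.574

Remaining items: Q1, Q2, Q3, Q4, Q5, Q6 (k = 6).
Σσᵢ² = 0.71 + 0.56 + 2.31 + 0.50 + 0.53 + 0.50 = 5.11
total variance = 5.11 + 2 × 2.34 = 9.79
α (item deleted) = (6/5)·(1 − 5.11/9.79) = 0.574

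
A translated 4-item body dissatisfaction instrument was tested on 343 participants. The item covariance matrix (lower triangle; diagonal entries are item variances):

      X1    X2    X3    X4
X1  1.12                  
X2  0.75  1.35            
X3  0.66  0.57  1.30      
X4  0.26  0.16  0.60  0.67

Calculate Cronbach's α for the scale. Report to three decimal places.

sum of item variances = 1.12 + 1.35 + 1.30 + 0.67 = 4.44
Sum of off-diagonal covariances = 3.00
σ²_total = 4.44 + 2 × 3.00 = 10.44
α = (k/(k−1))·(1 − sum of item variances/σ²_total) = (4/3)·(1 − 4.44/10.44) = 0.766

α = 0.766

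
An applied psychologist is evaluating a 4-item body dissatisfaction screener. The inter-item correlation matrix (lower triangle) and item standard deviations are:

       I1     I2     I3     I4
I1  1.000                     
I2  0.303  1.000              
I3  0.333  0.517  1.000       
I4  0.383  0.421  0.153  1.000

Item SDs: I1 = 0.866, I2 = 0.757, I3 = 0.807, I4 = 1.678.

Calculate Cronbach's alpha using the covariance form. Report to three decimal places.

Cronbach's alpha = 0.614

Σσ²ᵢ = 0.866² + 0.757² + 0.807² + 1.678² = 4.7899
Covariances σ_ij = r_ij · s_i · s_j:
  σ(I1,I2) = 0.303 × 0.866 × 0.757 = 0.1986
  σ(I1,I3) = 0.333 × 0.866 × 0.807 = 0.2327
  σ(I1,I4) = 0.383 × 0.866 × 1.678 = 0.5566
  σ(I2,I3) = 0.517 × 0.757 × 0.807 = 0.3158
  σ(I2,I4) = 0.421 × 0.757 × 1.678 = 0.5348
  σ(I3,I4) = 0.153 × 0.807 × 1.678 = 0.2072
σ²_T = Σσ²ᵢ + 2·Σσ_ij = 4.7899 + 2 × 2.0457 = 8.8813
α = (4/3)·(1 − 4.7899/8.8813) = 0.614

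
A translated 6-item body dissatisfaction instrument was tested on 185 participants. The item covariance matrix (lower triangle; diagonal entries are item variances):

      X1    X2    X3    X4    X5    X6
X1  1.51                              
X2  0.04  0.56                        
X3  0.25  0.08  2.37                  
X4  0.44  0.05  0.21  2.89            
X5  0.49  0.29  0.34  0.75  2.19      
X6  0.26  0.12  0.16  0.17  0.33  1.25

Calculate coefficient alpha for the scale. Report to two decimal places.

coefficient alpha = 0.51

sum of item variances = 1.51 + 0.56 + 2.37 + 2.89 + 2.19 + 1.25 = 10.77
Sum of off-diagonal covariances = 3.98
total variance = 10.77 + 2 × 3.98 = 18.73
α = (k/(k−1))·(1 − sum of item variances/total variance) = (6/5)·(1 − 10.77/18.73) = 0.51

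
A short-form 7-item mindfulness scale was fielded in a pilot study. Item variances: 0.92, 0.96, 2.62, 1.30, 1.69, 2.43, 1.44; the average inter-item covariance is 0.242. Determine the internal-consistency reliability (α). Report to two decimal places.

α = 0.55

Σσ²ᵢ = 0.92 + 0.96 + 2.62 + 1.30 + 1.69 + 2.43 + 1.44 = 11.36
Sum of the 21 distinct covariances = 21 × 0.242 = 5.082
total variance = Σσ²ᵢ + 2·Σcov = 11.36 + 2 × 5.082 = 21.524
α = (7/6)·(1 − 11.36/21.524) = 0.55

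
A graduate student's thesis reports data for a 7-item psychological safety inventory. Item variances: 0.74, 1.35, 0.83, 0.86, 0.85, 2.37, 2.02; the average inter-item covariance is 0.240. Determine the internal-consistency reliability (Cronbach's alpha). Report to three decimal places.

α = 0.616

Σσ²ᵢ = 0.74 + 1.35 + 0.83 + 0.86 + 0.85 + 2.37 + 2.02 = 9.02
Sum of the 21 distinct covariances = 21 × 0.240 = 5.040
σ²_T = Σσ²ᵢ + 2·Σcov = 9.02 + 2 × 5.040 = 19.100
α = (7/6)·(1 − 9.02/19.100) = 0.616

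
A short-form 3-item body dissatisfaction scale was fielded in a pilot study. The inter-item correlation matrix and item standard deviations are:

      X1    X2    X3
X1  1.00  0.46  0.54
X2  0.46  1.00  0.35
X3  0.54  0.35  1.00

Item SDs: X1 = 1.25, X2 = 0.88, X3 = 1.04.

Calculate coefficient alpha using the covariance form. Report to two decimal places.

α = 0.71

Σσ²ᵢ = 1.25² + 0.88² + 1.04² = 3.4185
Covariances σ_ij = r_ij · s_i · s_j:
  σ(X1,X2) = 0.46 × 1.25 × 0.88 = 0.5060
  σ(X1,X3) = 0.54 × 1.25 × 1.04 = 0.7020
  σ(X2,X3) = 0.35 × 0.88 × 1.04 = 0.3203
σ²_T = Σσ²ᵢ + 2·Σσ_ij = 3.4185 + 2 × 1.5283 = 6.4751
α = (3/2)·(1 − 3.4185/6.4751) = 0.71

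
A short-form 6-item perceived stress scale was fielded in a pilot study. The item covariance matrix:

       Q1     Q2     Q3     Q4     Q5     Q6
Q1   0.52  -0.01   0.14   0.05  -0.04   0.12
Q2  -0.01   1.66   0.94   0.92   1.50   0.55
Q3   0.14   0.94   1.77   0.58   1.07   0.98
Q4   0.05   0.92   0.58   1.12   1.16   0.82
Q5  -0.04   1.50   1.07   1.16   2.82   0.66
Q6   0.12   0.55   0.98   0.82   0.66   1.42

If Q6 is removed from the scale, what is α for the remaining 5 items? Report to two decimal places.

α = 0.77

Remaining items: Q1, Q2, Q3, Q4, Q5 (k = 5).
ΣVar(i) = 0.52 + 1.66 + 1.77 + 1.12 + 2.82 = 7.89
σ²_total = 7.89 + 2 × 6.31 = 20.51
α (item deleted) = (5/4)·(1 − 7.89/20.51) = 0.77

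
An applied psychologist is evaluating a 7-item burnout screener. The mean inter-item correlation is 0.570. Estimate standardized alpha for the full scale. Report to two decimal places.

Standardized α = k·r̄ / (1 + (k−1)·r̄) = 7 × 0.570 / (1 + 6 × 0.570)
  = 3.9900 / 4.4200 = 0.90

standardized alpha = 0.90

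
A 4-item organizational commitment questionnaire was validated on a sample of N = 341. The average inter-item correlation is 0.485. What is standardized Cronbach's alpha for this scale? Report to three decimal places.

standardized Cronbach's alpha = 0.790

Standardized α = k·r̄ / (1 + (k−1)·r̄) = 4 × 0.485 / (1 + 3 × 0.485)
  = 1.9400 / 2.4550 = 0.790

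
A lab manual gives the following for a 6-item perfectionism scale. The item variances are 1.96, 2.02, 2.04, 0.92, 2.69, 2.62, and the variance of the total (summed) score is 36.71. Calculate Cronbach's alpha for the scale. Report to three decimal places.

Σσ²ᵢ = 1.96 + 2.02 + 2.04 + 0.92 + 2.69 + 2.62 = 12.25
α = (k/(k−1))·(1 − Σσ²ᵢ/Var(T)) = (6/5)·(1 − 12.25/36.71) = 0.800

Cronbach's alpha = 0.800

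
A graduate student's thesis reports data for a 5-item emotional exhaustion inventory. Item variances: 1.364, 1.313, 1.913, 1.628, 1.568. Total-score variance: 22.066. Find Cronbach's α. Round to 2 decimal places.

sum of item variances = 1.364 + 1.313 + 1.913 + 1.628 + 1.568 = 7.786
α = (k/(k−1))·(1 − sum of item variances/total variance) = (5/4)·(1 − 7.786/22.066) = 0.81

Cronbach's α = 0.81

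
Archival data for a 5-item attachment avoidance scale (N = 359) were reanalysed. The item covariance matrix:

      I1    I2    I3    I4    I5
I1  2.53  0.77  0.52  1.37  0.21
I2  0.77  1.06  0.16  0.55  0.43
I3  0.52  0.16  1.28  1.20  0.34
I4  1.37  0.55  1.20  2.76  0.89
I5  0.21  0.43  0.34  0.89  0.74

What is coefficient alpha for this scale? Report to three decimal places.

α = 0.758

Σσᵢ² = 2.53 + 1.06 + 1.28 + 2.76 + 0.74 = 8.37
Sum of the distinct covariances = 6.44
σ²_total = 8.37 + 2 × 6.44 = 21.25
α = (k/(k−1))·(1 − Σσᵢ²/σ²_total) = (5/4)·(1 − 8.37/21.25) = 0.758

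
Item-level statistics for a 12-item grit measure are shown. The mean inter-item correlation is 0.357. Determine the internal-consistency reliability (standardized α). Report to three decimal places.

standardized α = 0.869

Standardized α = k·r̄ / (1 + (k−1)·r̄) = 12 × 0.357 / (1 + 11 × 0.357)
  = 4.2840 / 4.9270 = 0.869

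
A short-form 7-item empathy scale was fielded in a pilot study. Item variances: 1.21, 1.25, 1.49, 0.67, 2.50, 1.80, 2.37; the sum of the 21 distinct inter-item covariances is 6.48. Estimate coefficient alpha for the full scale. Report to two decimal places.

sum of item variances = 1.21 + 1.25 + 1.49 + 0.67 + 2.50 + 1.80 + 2.37 = 11.29
Sum of distinct covariances = 6.48
total variance = sum of item variances + 2·Σcov = 11.29 + 2 × 6.48 = 24.25
α = (7/6)·(1 − 11.29/24.25) = 0.62

coefficient alpha = 0.62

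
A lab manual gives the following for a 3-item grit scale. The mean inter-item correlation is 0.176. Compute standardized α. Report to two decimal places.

α = 0.39

Standardized α = k·r̄ / (1 + (k−1)·r̄) = 3 × 0.176 / (1 + 2 × 0.176)
  = 0.5280 / 1.3520 = 0.39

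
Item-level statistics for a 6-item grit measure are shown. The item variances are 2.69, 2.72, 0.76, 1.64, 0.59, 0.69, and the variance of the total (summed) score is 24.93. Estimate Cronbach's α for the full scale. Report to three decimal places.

Σσ²ᵢ = 2.69 + 2.72 + 0.76 + 1.64 + 0.59 + 0.69 = 9.09
α = (k/(k−1))·(1 − Σσ²ᵢ/σ²_total) = (6/5)·(1 − 9.09/24.93) = 0.762

Cronbach's α = 0.762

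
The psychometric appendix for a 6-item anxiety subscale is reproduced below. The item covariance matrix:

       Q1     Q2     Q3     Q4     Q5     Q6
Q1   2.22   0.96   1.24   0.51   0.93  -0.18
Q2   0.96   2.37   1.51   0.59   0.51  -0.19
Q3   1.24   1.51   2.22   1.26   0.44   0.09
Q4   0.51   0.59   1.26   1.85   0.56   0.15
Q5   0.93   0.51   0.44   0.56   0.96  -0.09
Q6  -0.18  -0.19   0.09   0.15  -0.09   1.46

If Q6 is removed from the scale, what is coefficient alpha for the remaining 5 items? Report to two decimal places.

α = 0.80

Remaining items: Q1, Q2, Q3, Q4, Q5 (k = 5).
Σσᵢ² = 2.22 + 2.37 + 2.22 + 1.85 + 0.96 = 9.62
σ²_T = 9.62 + 2 × 8.51 = 26.64
α (item deleted) = (5/4)·(1 − 9.62/26.64) = 0.80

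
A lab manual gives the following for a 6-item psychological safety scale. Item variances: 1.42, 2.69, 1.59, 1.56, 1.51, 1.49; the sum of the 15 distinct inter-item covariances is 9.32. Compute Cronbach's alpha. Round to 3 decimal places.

ΣVar(i) = 1.42 + 2.69 + 1.59 + 1.56 + 1.51 + 1.49 = 10.26
Sum of distinct covariances = 9.32
total variance = ΣVar(i) + 2·Σcov = 10.26 + 2 × 9.32 = 28.90
α = (6/5)·(1 − 10.26/28.90) = 0.774

Cronbach's alpha = 0.774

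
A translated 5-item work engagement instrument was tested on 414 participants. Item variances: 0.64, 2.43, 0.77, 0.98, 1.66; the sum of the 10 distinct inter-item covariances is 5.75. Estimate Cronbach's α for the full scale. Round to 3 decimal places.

ΣVar(i) = 0.64 + 2.43 + 0.77 + 0.98 + 1.66 = 6.48
Sum of distinct covariances = 5.75
σ²_total = ΣVar(i) + 2·Σcov = 6.48 + 2 × 5.75 = 17.98
α = (5/4)·(1 − 6.48/17.98) = 0.799

α = 0.799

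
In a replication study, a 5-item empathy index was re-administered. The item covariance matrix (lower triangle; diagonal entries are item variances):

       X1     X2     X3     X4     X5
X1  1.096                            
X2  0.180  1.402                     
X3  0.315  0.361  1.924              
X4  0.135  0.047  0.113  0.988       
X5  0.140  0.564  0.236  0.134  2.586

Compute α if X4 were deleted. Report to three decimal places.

Remaining items: X1, X2, X3, X5 (k = 4).
sum of item variances = 1.096 + 1.402 + 1.924 + 2.586 = 7.008
Var(T) = 7.008 + 2 × 1.796 = 10.600
α (item deleted) = (4/3)·(1 − 7.008/10.600) = 0.452

α = 0.452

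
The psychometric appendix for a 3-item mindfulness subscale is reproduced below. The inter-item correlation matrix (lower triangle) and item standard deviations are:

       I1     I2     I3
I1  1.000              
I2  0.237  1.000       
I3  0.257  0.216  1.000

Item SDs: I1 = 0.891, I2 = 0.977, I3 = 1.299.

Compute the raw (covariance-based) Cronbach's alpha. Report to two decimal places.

Cronbach's alpha = 0.47

Σσ²ᵢ = 0.891² + 0.977² + 1.299² = 3.4358
Covariances σ_ij = r_ij · s_i · s_j:
  σ(I1,I2) = 0.237 × 0.891 × 0.977 = 0.2063
  σ(I1,I3) = 0.257 × 0.891 × 1.299 = 0.2975
  σ(I2,I3) = 0.216 × 0.977 × 1.299 = 0.2741
σ²_T = Σσ²ᵢ + 2·Σσ_ij = 3.4358 + 2 × 0.7779 = 4.9916
α = (3/2)·(1 − 3.4358/4.9916) = 0.47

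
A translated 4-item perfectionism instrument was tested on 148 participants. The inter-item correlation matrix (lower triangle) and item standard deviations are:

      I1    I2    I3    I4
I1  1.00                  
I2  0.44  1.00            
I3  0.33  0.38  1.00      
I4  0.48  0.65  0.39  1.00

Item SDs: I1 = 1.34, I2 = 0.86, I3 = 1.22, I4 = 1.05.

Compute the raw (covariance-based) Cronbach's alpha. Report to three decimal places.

Σσ²ᵢ = 1.34² + 0.86² + 1.22² + 1.05² = 5.1261
Covariances σ_ij = r_ij · s_i · s_j:
  σ(I1,I2) = 0.44 × 1.34 × 0.86 = 0.5071
  σ(I1,I3) = 0.33 × 1.34 × 1.22 = 0.5395
  σ(I1,I4) = 0.48 × 1.34 × 1.05 = 0.6754
  σ(I2,I3) = 0.38 × 0.86 × 1.22 = 0.3987
  σ(I2,I4) = 0.65 × 0.86 × 1.05 = 0.5870
  σ(I3,I4) = 0.39 × 1.22 × 1.05 = 0.4996
σ²_T = Σσ²ᵢ + 2·Σσ_ij = 5.1261 + 2 × 3.2073 = 11.5407
α = (4/3)·(1 − 5.1261/11.5407) = 0.741

Cronbach's alpha = 0.741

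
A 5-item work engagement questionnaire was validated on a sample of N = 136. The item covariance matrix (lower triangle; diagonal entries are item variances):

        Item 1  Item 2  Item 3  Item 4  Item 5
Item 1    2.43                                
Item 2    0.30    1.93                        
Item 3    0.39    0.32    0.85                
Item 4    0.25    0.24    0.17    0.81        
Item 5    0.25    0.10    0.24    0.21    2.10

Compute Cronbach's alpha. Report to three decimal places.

α = 0.473

ΣVar(i) = 2.43 + 1.93 + 0.85 + 0.81 + 2.10 = 8.12
Sum of off-diagonal covariances = 2.47
Var(T) = 8.12 + 2 × 2.47 = 13.06
α = (k/(k−1))·(1 − ΣVar(i)/Var(T)) = (5/4)·(1 − 8.12/13.06) = 0.473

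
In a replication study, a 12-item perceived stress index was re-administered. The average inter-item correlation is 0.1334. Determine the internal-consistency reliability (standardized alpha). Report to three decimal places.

standardized alpha = 0.649

Standardized α = k·r̄ / (1 + (k−1)·r̄) = 12 × 0.1334 / (1 + 11 × 0.1334)
  = 1.6008 / 2.4674 = 0.649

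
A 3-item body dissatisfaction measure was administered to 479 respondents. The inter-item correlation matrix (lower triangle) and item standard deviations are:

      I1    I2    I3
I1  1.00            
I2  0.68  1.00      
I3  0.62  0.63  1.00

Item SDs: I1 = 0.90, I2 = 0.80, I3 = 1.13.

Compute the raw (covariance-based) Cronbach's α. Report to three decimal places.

Σσ²ᵢ = 0.90² + 0.80² + 1.13² = 2.7269
Covariances σ_ij = r_ij · s_i · s_j:
  σ(I1,I2) = 0.68 × 0.90 × 0.80 = 0.4896
  σ(I1,I3) = 0.62 × 0.90 × 1.13 = 0.6305
  σ(I2,I3) = 0.63 × 0.80 × 1.13 = 0.5695
σ²_T = Σσ²ᵢ + 2·Σσ_ij = 2.7269 + 2 × 1.6896 = 6.1061
α = (3/2)·(1 − 2.7269/6.1061) = 0.830

Cronbach's α = 0.830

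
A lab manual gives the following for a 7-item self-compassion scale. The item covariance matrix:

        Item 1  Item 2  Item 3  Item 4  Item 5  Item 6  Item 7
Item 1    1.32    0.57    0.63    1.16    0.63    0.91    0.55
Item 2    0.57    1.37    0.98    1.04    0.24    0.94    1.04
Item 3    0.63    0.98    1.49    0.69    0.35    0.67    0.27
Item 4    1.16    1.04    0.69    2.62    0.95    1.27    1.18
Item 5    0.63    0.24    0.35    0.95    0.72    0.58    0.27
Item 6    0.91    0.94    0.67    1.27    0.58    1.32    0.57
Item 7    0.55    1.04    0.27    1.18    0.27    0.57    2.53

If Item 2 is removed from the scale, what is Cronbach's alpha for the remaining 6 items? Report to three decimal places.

Remaining items: Item 1, Item 3, Item 4, Item 5, Item 6, Item 7 (k = 6).
Σσ²ᵢ = 1.32 + 1.49 + 2.62 + 0.72 + 1.32 + 2.53 = 10.00
σ²_T = 10.00 + 2 × 10.68 = 31.36
α (item deleted) = (6/5)·(1 − 10.00/31.36) = 0.817

Cronbach's alpha = 0.817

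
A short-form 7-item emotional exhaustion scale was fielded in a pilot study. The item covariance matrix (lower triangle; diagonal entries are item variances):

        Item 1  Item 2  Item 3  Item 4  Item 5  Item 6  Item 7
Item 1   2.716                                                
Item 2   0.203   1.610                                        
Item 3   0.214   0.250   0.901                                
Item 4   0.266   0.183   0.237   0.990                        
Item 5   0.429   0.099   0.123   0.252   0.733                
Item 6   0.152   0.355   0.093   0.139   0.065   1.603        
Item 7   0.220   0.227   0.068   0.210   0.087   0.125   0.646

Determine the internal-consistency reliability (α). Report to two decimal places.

ΣVar(i) = 2.716 + 1.610 + 0.901 + 0.990 + 0.733 + 1.603 + 0.646 = 9.199
Sum of off-diagonal covariances = 3.997
total variance = 9.199 + 2 × 3.997 = 17.193
α = (k/(k−1))·(1 − ΣVar(i)/total variance) = (7/6)·(1 − 9.199/17.193) = 0.54

α = 0.54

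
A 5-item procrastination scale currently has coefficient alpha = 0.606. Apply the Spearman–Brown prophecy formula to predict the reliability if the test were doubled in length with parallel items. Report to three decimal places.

Length factor m = 2
α' = m·α / (1 + (m−1)·α)
   = 2 × 0.606 / (1 + (2 − 1) × 0.606)
   = 1.2120 / 1.6060 = 0.755

predicted reliability = 0.755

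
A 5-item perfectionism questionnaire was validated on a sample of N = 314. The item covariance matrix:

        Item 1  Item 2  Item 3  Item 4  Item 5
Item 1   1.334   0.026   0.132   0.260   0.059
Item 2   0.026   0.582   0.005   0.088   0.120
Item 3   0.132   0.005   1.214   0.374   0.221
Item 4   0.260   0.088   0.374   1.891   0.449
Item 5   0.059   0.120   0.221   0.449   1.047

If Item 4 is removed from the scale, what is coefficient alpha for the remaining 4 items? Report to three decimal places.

α = 0.283

Remaining items: Item 1, Item 2, Item 3, Item 5 (k = 4).
Σσ²ᵢ = 1.334 + 0.582 + 1.214 + 1.047 = 4.177
σ²_total = 4.177 + 2 × 0.563 = 5.303
α (item deleted) = (4/3)·(1 − 4.177/5.303) = 0.283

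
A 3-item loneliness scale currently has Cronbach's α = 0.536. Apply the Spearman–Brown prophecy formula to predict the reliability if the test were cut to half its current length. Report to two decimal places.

Length factor m = 1/2
α' = m·α / (1 − (1−m)·α)
   = 1/2 × 0.536 / (1 − (1 − 1/2) × 0.536)
   = 0.2680 / 0.7320 = 0.37

predicted reliability = 0.37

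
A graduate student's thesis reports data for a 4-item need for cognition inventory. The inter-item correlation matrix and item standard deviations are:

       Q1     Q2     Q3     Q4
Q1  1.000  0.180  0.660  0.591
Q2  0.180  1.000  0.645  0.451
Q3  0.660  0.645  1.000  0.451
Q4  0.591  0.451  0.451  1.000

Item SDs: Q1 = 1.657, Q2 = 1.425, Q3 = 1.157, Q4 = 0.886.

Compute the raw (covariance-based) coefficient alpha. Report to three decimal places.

Σσ²ᵢ = 1.657² + 1.425² + 1.157² + 0.886² = 6.8999
Covariances σ_ij = r_ij · s_i · s_j:
  σ(Q1,Q2) = 0.180 × 1.657 × 1.425 = 0.4250
  σ(Q1,Q3) = 0.660 × 1.657 × 1.157 = 1.2653
  σ(Q1,Q4) = 0.591 × 1.657 × 0.886 = 0.8676
  σ(Q2,Q3) = 0.645 × 1.425 × 1.157 = 1.0634
  σ(Q2,Q4) = 0.451 × 1.425 × 0.886 = 0.5694
  σ(Q3,Q4) = 0.451 × 1.157 × 0.886 = 0.4623
σ²_T = Σσ²ᵢ + 2·Σσ_ij = 6.8999 + 2 × 4.6530 = 16.2059
α = (4/3)·(1 − 6.8999/16.2059) = 0.766

coefficient alpha = 0.766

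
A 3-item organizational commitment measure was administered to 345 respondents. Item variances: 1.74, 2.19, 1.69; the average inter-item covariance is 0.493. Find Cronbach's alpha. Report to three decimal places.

ΣVar(i) = 1.74 + 2.19 + 1.69 = 5.62
Sum of the 3 distinct covariances = 3 × 0.493 = 1.479
σ²_total = ΣVar(i) + 2·Σcov = 5.62 + 2 × 1.479 = 8.578
α = (3/2)·(1 − 5.62/8.578) = 0.517

α = 0.517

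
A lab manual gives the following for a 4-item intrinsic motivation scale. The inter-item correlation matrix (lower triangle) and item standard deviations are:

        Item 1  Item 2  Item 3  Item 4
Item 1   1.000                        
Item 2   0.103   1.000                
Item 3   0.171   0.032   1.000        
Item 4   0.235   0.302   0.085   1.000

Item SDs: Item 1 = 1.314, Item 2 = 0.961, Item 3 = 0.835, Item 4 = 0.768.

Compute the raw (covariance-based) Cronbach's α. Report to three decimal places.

Σσ²ᵢ = 1.314² + 0.961² + 0.835² + 0.768² = 3.9372
Covariances σ_ij = r_ij · s_i · s_j:
  σ(Item 1,Item 2) = 0.103 × 1.314 × 0.961 = 0.1301
  σ(Item 1,Item 3) = 0.171 × 1.314 × 0.835 = 0.1876
  σ(Item 1,Item 4) = 0.235 × 1.314 × 0.768 = 0.2372
  σ(Item 2,Item 3) = 0.032 × 0.961 × 0.835 = 0.0257
  σ(Item 2,Item 4) = 0.302 × 0.961 × 0.768 = 0.2229
  σ(Item 3,Item 4) = 0.085 × 0.835 × 0.768 = 0.0545
σ²_T = Σσ²ᵢ + 2·Σσ_ij = 3.9372 + 2 × 0.8580 = 5.6532
α = (4/3)·(1 − 3.9372/5.6532) = 0.405

α = 0.405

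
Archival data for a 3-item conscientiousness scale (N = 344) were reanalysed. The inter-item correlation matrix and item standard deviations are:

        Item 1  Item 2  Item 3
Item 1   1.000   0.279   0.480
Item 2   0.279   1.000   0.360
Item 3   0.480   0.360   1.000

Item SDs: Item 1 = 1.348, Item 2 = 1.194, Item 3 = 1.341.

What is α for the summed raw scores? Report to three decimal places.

Σσ²ᵢ = 1.348² + 1.194² + 1.341² = 5.0410
Covariances σ_ij = r_ij · s_i · s_j:
  σ(Item 1,Item 2) = 0.279 × 1.348 × 1.194 = 0.4491
  σ(Item 1,Item 3) = 0.480 × 1.348 × 1.341 = 0.8677
  σ(Item 2,Item 3) = 0.360 × 1.194 × 1.341 = 0.5764
σ²_T = Σσ²ᵢ + 2·Σσ_ij = 5.0410 + 2 × 1.8932 = 8.8274
α = (3/2)·(1 − 5.0410/8.8274) = 0.643

α = 0.643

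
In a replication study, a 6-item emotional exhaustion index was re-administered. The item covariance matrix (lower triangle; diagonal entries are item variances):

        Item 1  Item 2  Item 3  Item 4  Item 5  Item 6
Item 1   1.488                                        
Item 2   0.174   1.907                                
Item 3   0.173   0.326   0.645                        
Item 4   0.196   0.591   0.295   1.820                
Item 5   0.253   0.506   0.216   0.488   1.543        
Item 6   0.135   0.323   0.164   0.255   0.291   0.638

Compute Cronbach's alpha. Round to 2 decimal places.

Cronbach's alpha = 0.63

sum of item variances = 1.488 + 1.907 + 0.645 + 1.820 + 1.543 + 0.638 = 8.041
Sum of off-diagonal covariances = 4.386
σ²_T = 8.041 + 2 × 4.386 = 16.813
α = (k/(k−1))·(1 − sum of item variances/σ²_T) = (6/5)·(1 − 8.041/16.813) = 0.63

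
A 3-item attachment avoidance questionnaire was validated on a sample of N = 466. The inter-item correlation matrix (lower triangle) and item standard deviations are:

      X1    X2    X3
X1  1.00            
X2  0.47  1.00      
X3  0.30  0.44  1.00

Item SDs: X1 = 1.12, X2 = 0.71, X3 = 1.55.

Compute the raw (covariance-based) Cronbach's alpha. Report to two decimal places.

Cronbach's alpha = 0.60

Σσ²ᵢ = 1.12² + 0.71² + 1.55² = 4.1610
Covariances σ_ij = r_ij · s_i · s_j:
  σ(X1,X2) = 0.47 × 1.12 × 0.71 = 0.3737
  σ(X1,X3) = 0.30 × 1.12 × 1.55 = 0.5208
  σ(X2,X3) = 0.44 × 0.71 × 1.55 = 0.4842
σ²_T = Σσ²ᵢ + 2·Σσ_ij = 4.1610 + 2 × 1.3787 = 6.9184
α = (3/2)·(1 − 4.1610/6.9184) = 0.60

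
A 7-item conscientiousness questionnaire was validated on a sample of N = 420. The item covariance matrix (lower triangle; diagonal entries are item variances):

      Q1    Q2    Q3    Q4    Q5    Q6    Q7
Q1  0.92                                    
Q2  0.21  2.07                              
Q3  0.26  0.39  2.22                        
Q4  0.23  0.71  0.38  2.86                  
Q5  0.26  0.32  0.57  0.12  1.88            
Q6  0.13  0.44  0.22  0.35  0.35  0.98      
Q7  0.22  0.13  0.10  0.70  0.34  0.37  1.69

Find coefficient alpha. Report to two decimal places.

coefficient alpha = 0.61

Σσᵢ² = 0.92 + 2.07 + 2.22 + 2.86 + 1.88 + 0.98 + 1.69 = 12.62
Sum of the distinct covariances = 6.80
σ²_T = 12.62 + 2 × 6.80 = 26.22
α = (k/(k−1))·(1 − Σσᵢ²/σ²_T) = (7/6)·(1 − 12.62/26.22) = 0.61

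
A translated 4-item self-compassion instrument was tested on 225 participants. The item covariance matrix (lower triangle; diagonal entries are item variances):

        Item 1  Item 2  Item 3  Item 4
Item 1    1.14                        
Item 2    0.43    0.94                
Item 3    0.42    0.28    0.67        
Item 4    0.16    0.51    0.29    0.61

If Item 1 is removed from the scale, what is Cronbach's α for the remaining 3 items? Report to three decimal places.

Cronbach's α = 0.740

Remaining items: Item 2, Item 3, Item 4 (k = 3).
Σσᵢ² = 0.94 + 0.67 + 0.61 = 2.22
total variance = 2.22 + 2 × 1.08 = 4.38
α (item deleted) = (3/2)·(1 − 2.22/4.38) = 0.740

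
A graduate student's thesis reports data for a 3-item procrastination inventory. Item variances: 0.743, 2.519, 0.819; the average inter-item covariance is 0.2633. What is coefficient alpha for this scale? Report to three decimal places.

sum of item variances = 0.743 + 2.519 + 0.819 = 4.081
Sum of the 3 distinct covariances = 3 × 0.2633 = 0.7899
σ²_total = sum of item variances + 2·Σcov = 4.081 + 2 × 0.7899 = 5.6608
α = (3/2)·(1 − 4.081/5.6608) = 0.419

coefficient alpha = 0.419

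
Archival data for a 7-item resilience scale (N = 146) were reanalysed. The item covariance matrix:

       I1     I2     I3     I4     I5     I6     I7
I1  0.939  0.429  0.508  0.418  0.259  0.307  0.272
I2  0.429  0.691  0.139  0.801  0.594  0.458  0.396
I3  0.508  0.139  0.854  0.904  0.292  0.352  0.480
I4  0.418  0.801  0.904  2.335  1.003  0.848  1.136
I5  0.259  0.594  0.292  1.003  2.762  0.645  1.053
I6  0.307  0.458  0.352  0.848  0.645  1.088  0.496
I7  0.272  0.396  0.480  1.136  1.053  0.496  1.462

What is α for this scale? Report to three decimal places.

Σσ²ᵢ = 0.939 + 0.691 + 0.854 + 2.335 + 2.762 + 1.088 + 1.462 = 10.131
Sum of the distinct covariances = 11.790
total variance = 10.131 + 2 × 11.790 = 33.711
α = (k/(k−1))·(1 − Σσ²ᵢ/total variance) = (7/6)·(1 − 10.131/33.711) = 0.816

α = 0.816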